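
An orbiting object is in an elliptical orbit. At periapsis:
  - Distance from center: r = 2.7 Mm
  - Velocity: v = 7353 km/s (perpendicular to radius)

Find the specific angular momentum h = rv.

Convert to SI: r = 2.7 Mm = 2.7e+06 m; v = 7353 km/s = 7.353e+06 m/s.
With v perpendicular to r, h = r · v.
h = 2.7e+06 · 7.353e+06 m²/s ≈ 1.985e+13 m²/s.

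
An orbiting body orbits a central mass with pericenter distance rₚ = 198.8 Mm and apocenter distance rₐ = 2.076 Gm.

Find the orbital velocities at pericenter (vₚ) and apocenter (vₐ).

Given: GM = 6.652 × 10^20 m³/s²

Convert to SI: rₚ = 198.8 Mm = 1.988e+08 m; rₐ = 2.076 Gm = 2.076e+09 m.
Use the vis-viva equation v² = GM(2/r − 1/a) with a = (rₚ + rₐ)/2 = (1.988e+08 + 2.076e+09)/2 = 1.1374e+09 m.
vₚ = √(GM · (2/rₚ − 1/a)) = √(6.652e+20 · (2/1.988e+08 − 1/1.1374e+09)) m/s ≈ 2.471e+06 m/s = 2471 km/s.
vₐ = √(GM · (2/rₐ − 1/a)) = √(6.652e+20 · (2/2.076e+09 − 1/1.1374e+09)) m/s ≈ 2.367e+05 m/s = 236.7 km/s.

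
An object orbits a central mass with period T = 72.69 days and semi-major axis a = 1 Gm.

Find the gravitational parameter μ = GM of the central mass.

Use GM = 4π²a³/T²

Convert to SI: T = 72.69 days = 6.28042e+06 s; a = 1 Gm = 1e+09 m.
GM = 4π² · a³ / T².
GM = 4π² · (1e+09)³ / (6.28042e+06)² m³/s² ≈ 1.001e+15 m³/s² = 1.001 × 10^15 m³/s².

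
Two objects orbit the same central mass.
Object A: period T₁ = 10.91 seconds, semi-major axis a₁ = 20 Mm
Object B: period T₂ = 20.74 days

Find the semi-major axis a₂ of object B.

Convert to SI: a₁ = 20 Mm = 2e+07 m; T₂ = 20.74 days = 1.79194e+06 s.
Kepler's third law: (T₁/T₂)² = (a₁/a₂)³ ⇒ a₂ = a₁ · (T₂/T₁)^(2/3).
T₂/T₁ = 1.79194e+06 / 10.91 = 164247.
a₂ = 2e+07 · (164247)^(2/3) m ≈ 5.998e+10 m = 59.98 Gm.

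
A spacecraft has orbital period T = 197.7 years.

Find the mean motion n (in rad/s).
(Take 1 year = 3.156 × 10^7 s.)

Convert to SI: T = 197.7 years = 6.23941e+09 s.
n = 2π / T.
n = 2π / 6.23941e+09 s ≈ 1.007e-09 rad/s.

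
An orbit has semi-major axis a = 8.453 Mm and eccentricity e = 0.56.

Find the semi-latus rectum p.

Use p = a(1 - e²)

Convert to SI: a = 8.453 Mm = 8.453e+06 m.
p = a (1 − e²).
p = 8.453e+06 · (1 − (0.56)²) = 8.453e+06 · 0.6864 ≈ 5.802e+06 m = 5.802 Mm.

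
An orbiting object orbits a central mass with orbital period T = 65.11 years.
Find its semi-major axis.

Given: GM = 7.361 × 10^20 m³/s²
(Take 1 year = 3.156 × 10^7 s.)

Convert to SI: T = 65.11 years = 2.05487e+09 s.
Invert Kepler's third law: a = (GM · T² / (4π²))^(1/3).
Substituting T = 2.05487e+09 s and GM = 7.361e+20 m³/s²:
a = (7.361e+20 · (2.05487e+09)² / (4π²))^(1/3) m
a ≈ 4.286e+12 m = 4.286 × 10^12 m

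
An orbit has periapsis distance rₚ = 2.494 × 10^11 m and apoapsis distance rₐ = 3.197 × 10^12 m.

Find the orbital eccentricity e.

e = (rₐ − rₚ) / (rₐ + rₚ).
e = (3.197e+12 − 2.494e+11) / (3.197e+12 + 2.494e+11) = 2.9476e+12 / 3.4464e+12 ≈ 0.8553.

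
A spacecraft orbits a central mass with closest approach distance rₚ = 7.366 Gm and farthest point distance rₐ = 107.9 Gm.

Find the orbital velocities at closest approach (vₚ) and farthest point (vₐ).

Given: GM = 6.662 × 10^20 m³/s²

Convert to SI: rₚ = 7.366 Gm = 7.366e+09 m; rₐ = 107.9 Gm = 1.079e+11 m.
Use the vis-viva equation v² = GM(2/r − 1/a) with a = (rₚ + rₐ)/2 = (7.366e+09 + 1.079e+11)/2 = 5.7633e+10 m.
vₚ = √(GM · (2/rₚ − 1/a)) = √(6.662e+20 · (2/7.366e+09 − 1/5.7633e+10)) m/s ≈ 4.115e+05 m/s = 411.5 km/s.
vₐ = √(GM · (2/rₐ − 1/a)) = √(6.662e+20 · (2/1.079e+11 − 1/5.7633e+10)) m/s ≈ 2.809e+04 m/s = 28.09 km/s.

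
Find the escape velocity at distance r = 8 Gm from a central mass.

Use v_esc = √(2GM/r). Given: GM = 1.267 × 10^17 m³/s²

Convert to SI: r = 8 Gm = 8e+09 m.
Escape velocity comes from setting total energy to zero: ½v² − GM/r = 0 ⇒ v_esc = √(2GM / r).
v_esc = √(2 · 1.267e+17 / 8e+09) m/s ≈ 5628 m/s = 5.628 km/s.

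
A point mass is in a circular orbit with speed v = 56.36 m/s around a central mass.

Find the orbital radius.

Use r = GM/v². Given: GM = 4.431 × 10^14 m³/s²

For a circular orbit, v² = GM / r, so r = GM / v².
r = 4.431e+14 / (56.36)² m ≈ 1.395e+11 m = 139.5 Gm.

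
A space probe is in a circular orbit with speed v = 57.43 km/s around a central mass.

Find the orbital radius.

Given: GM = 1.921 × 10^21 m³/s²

Convert to SI: v = 57.43 km/s = 57430 m/s.
For a circular orbit, v² = GM / r, so r = GM / v².
r = 1.921e+21 / (57430)² m ≈ 5.824e+11 m = 582.4 Gm.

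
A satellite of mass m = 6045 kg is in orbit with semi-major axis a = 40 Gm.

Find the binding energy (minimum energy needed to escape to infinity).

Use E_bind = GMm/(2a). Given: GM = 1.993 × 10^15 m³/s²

Convert to SI: a = 40 Gm = 4e+10 m.
Total orbital energy is E = −GMm/(2a); binding energy is E_bind = −E = GMm/(2a).
E_bind = 1.993e+15 · 6045 / (2 · 4e+10) J ≈ 1.506e+08 J = 150.6 MJ.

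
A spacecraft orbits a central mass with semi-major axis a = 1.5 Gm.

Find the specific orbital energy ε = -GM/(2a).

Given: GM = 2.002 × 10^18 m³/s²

Convert to SI: a = 1.5 Gm = 1.5e+09 m.
ε = −GM / (2a).
ε = −2.002e+18 / (2 · 1.5e+09) J/kg ≈ -6.673e+08 J/kg = -667.3 MJ/kg.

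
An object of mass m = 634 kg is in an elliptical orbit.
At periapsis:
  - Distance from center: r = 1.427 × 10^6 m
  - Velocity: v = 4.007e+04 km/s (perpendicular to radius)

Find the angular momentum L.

Convert to SI: v = 4.007e+04 km/s = 4.007e+07 m/s.
Since v is perpendicular to r, L = m · v · r.
L = 634 · 4.007e+07 · 1.427e+06 kg·m²/s ≈ 3.625e+16 kg·m²/s.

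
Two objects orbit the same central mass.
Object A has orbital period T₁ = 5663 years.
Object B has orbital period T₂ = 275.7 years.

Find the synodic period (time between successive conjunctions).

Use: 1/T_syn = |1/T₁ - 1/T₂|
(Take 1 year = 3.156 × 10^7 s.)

Convert to SI: T₁ = 5663 years = 1.78724e+11 s; T₂ = 275.7 years = 8.70109e+09 s.
T_syn = |T₁ · T₂ / (T₁ − T₂)|.
T_syn = |1.78724e+11 · 8.70109e+09 / (1.78724e+11 − 8.70109e+09)| s ≈ 9.146e+09 s = 289.8 years.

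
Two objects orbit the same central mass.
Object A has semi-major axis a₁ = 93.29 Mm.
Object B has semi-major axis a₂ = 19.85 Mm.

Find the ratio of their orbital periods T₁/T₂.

Convert to SI: a₁ = 93.29 Mm = 9.329e+07 m; a₂ = 19.85 Mm = 1.985e+07 m.
From Kepler's third law, (T₁/T₂)² = (a₁/a₂)³, so T₁/T₂ = (a₁/a₂)^(3/2).
a₁/a₂ = 9.329e+07 / 1.985e+07 = 4.69975.
T₁/T₂ = (4.69975)^(3/2) ≈ 10.19.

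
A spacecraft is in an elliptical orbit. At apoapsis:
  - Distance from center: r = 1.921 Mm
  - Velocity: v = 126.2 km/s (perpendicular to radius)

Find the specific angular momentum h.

Convert to SI: r = 1.921 Mm = 1.921e+06 m; v = 126.2 km/s = 126200 m/s.
With v perpendicular to r, h = r · v.
h = 1.921e+06 · 126200 m²/s ≈ 2.424e+11 m²/s.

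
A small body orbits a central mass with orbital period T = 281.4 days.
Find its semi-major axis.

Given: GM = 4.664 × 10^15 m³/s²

Convert to SI: T = 281.4 days = 2.4313e+07 s.
Invert Kepler's third law: a = (GM · T² / (4π²))^(1/3).
Substituting T = 2.4313e+07 s and GM = 4.664e+15 m³/s²:
a = (4.664e+15 · (2.4313e+07)² / (4π²))^(1/3) m
a ≈ 4.118e+09 m = 4.118 × 10^9 m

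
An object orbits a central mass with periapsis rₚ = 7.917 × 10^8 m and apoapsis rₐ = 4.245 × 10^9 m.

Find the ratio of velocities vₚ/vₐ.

Conservation of angular momentum gives rₚvₚ = rₐvₐ, so vₚ/vₐ = rₐ/rₚ.
vₚ/vₐ = 4.245e+09 / 7.917e+08 ≈ 5.362.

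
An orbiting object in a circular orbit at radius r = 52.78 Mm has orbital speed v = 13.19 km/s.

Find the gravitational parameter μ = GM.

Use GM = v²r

Convert to SI: r = 52.78 Mm = 5.278e+07 m; v = 13.19 km/s = 13190 m/s.
For a circular orbit v² = GM/r, so GM = v² · r.
GM = (13190)² · 5.278e+07 m³/s² ≈ 9.182e+15 m³/s² = 9.182 × 10^15 m³/s².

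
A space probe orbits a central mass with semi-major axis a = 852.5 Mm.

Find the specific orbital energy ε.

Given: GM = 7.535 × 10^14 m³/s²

Convert to SI: a = 852.5 Mm = 8.525e+08 m.
ε = −GM / (2a).
ε = −7.535e+14 / (2 · 8.525e+08) J/kg ≈ -4.419e+05 J/kg = -441.9 kJ/kg.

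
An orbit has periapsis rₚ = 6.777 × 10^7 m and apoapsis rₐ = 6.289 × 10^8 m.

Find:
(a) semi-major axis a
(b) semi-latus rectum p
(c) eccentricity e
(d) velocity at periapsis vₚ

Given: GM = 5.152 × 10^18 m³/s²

(a) a = (rₚ + rₐ)/2 = (6.777e+07 + 6.289e+08)/2 ≈ 3.483e+08 m
(b) From a = (rₚ + rₐ)/2 = 3.48335e+08 m and e = (rₐ − rₚ)/(rₐ + rₚ) = 0.805446, p = a(1 − e²) = 3.48335e+08 · (1 − (0.805446)²) ≈ 1.224e+08 m
(c) e = (rₐ − rₚ)/(rₐ + rₚ) = (6.289e+08 − 6.777e+07)/(6.289e+08 + 6.777e+07) ≈ 0.8054
(d) With a = (rₚ + rₐ)/2 = 3.48335e+08 m, vₚ = √(GM (2/rₚ − 1/a)) = √(5.152e+18 · (2/6.777e+07 − 1/3.48335e+08)) m/s ≈ 3.705e+05 m/s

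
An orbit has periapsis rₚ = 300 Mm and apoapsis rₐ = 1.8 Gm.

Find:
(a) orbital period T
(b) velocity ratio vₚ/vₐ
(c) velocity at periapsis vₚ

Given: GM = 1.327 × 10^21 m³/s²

Convert to SI: rₚ = 300 Mm = 3e+08 m; rₐ = 1.8 Gm = 1.8e+09 m.
(a) With a = (rₚ + rₐ)/2 = 1.05e+09 m, T = 2π √(a³/GM) = 2π √((1.05e+09)³/1.327e+21) s ≈ 5869 s
(b) Conservation of angular momentum (rₚvₚ = rₐvₐ) gives vₚ/vₐ = rₐ/rₚ = 1.8e+09/3e+08 ≈ 6
(c) With a = (rₚ + rₐ)/2 = 1.05e+09 m, vₚ = √(GM (2/rₚ − 1/a)) = √(1.327e+21 · (2/3e+08 − 1/1.05e+09)) m/s ≈ 2.754e+06 m/s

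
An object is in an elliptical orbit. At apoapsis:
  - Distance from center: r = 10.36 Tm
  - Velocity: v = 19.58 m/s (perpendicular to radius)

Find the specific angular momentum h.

Convert to SI: r = 10.36 Tm = 1.036e+13 m.
With v perpendicular to r, h = r · v.
h = 1.036e+13 · 19.58 m²/s ≈ 2.028e+14 m²/s.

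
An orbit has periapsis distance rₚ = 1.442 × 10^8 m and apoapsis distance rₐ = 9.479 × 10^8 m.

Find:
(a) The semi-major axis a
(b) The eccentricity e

(a) a = (rₚ + rₐ) / 2 = (1.442e+08 + 9.479e+08) / 2 ≈ 5.46e+08 m = 5.46 × 10^8 m.
(b) e = (rₐ − rₚ) / (rₐ + rₚ) = (9.479e+08 − 1.442e+08) / (9.479e+08 + 1.442e+08) ≈ 0.7359.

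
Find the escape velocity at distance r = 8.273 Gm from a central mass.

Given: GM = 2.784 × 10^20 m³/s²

Convert to SI: r = 8.273 Gm = 8.273e+09 m.
Escape velocity comes from setting total energy to zero: ½v² − GM/r = 0 ⇒ v_esc = √(2GM / r).
v_esc = √(2 · 2.784e+20 / 8.273e+09) m/s ≈ 2.594e+05 m/s = 259.4 km/s.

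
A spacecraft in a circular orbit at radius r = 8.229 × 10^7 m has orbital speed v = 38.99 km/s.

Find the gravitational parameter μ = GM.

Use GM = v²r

Convert to SI: v = 38.99 km/s = 38990 m/s.
For a circular orbit v² = GM/r, so GM = v² · r.
GM = (38990)² · 8.229e+07 m³/s² ≈ 1.251e+17 m³/s² = 1.251 × 10^17 m³/s².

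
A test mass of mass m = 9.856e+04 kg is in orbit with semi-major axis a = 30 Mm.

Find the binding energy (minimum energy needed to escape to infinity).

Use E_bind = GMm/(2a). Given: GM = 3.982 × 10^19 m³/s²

Convert to SI: a = 30 Mm = 3e+07 m.
Total orbital energy is E = −GMm/(2a); binding energy is E_bind = −E = GMm/(2a).
E_bind = 3.982e+19 · 9.856e+04 / (2 · 3e+07) J ≈ 6.541e+16 J = 65.41 PJ.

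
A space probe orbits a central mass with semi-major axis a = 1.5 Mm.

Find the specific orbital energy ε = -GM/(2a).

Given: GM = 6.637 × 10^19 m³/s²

Convert to SI: a = 1.5 Mm = 1.5e+06 m.
ε = −GM / (2a).
ε = −6.637e+19 / (2 · 1.5e+06) J/kg ≈ -2.212e+13 J/kg = -2.212e+04 GJ/kg.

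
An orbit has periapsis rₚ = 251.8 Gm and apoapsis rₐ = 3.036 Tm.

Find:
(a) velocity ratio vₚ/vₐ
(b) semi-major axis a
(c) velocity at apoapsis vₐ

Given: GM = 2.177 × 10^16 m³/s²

Convert to SI: rₚ = 251.8 Gm = 2.518e+11 m; rₐ = 3.036 Tm = 3.036e+12 m.
(a) Conservation of angular momentum (rₚvₚ = rₐvₐ) gives vₚ/vₐ = rₐ/rₚ = 3.036e+12/2.518e+11 ≈ 12.06
(b) a = (rₚ + rₐ)/2 = (2.518e+11 + 3.036e+12)/2 ≈ 1.644e+12 m
(c) With a = (rₚ + rₐ)/2 = 1.6439e+12 m, vₐ = √(GM (2/rₐ − 1/a)) = √(2.177e+16 · (2/3.036e+12 − 1/1.6439e+12)) m/s ≈ 33.14 m/s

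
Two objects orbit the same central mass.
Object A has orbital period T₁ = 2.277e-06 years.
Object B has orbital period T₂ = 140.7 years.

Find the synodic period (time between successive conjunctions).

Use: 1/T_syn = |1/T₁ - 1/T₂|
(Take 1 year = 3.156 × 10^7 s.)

Convert to SI: T₁ = 2.277e-06 years = 71.8621 s; T₂ = 140.7 years = 4.44049e+09 s.
T_syn = |T₁ · T₂ / (T₁ − T₂)|.
T_syn = |71.8621 · 4.44049e+09 / (71.8621 − 4.44049e+09)| s ≈ 71.86 s = 2.277e-06 years.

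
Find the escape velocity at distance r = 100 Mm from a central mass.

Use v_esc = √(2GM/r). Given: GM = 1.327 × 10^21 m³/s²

Convert to SI: r = 100 Mm = 1e+08 m.
Escape velocity comes from setting total energy to zero: ½v² − GM/r = 0 ⇒ v_esc = √(2GM / r).
v_esc = √(2 · 1.327e+21 / 1e+08) m/s ≈ 5.152e+06 m/s = 5152 km/s.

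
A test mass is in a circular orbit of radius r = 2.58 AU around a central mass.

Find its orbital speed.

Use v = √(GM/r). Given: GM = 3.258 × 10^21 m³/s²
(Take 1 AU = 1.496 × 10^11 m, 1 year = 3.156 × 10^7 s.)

Convert to SI: r = 2.58 AU = 3.85968e+11 m.
For a circular orbit, gravity supplies the centripetal force, so v = √(GM / r).
v = √(3.258e+21 / 3.85968e+11) m/s ≈ 9.188e+04 m/s = 19.38 AU/year.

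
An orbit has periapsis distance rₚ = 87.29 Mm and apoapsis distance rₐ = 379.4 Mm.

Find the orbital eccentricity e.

Convert to SI: rₚ = 87.29 Mm = 8.729e+07 m; rₐ = 379.4 Mm = 3.794e+08 m.
e = (rₐ − rₚ) / (rₐ + rₚ).
e = (3.794e+08 − 8.729e+07) / (3.794e+08 + 8.729e+07) = 2.9211e+08 / 4.6669e+08 ≈ 0.6259.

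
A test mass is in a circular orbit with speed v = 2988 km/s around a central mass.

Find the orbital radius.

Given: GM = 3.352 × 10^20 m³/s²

Convert to SI: v = 2988 km/s = 2.988e+06 m/s.
For a circular orbit, v² = GM / r, so r = GM / v².
r = 3.352e+20 / (2.988e+06)² m ≈ 3.754e+07 m = 3.754 × 10^7 m.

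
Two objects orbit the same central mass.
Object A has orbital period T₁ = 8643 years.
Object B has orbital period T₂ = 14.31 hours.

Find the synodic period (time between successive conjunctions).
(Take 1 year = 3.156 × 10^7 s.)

Convert to SI: T₁ = 8643 years = 2.72773e+11 s; T₂ = 14.31 hours = 51516 s.
T_syn = |T₁ · T₂ / (T₁ − T₂)|.
T_syn = |2.72773e+11 · 51516 / (2.72773e+11 − 51516)| s ≈ 5.152e+04 s = 14.31 hours.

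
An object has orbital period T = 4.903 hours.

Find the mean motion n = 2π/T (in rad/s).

Convert to SI: T = 4.903 hours = 17650.8 s.
n = 2π / T.
n = 2π / 17650.8 s ≈ 0.000356 rad/s.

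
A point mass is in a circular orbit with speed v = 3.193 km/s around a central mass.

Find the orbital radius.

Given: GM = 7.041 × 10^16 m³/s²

Convert to SI: v = 3.193 km/s = 3193 m/s.
For a circular orbit, v² = GM / r, so r = GM / v².
r = 7.041e+16 / (3193)² m ≈ 6.906e+09 m = 6.906 × 10^9 m.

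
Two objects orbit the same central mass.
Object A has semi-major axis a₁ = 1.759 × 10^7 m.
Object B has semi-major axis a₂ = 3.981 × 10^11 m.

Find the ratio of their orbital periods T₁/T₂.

From Kepler's third law, (T₁/T₂)² = (a₁/a₂)³, so T₁/T₂ = (a₁/a₂)^(3/2).
a₁/a₂ = 1.759e+07 / 3.981e+11 = 4.41849e-05.
T₁/T₂ = (4.41849e-05)^(3/2) ≈ 2.937e-07.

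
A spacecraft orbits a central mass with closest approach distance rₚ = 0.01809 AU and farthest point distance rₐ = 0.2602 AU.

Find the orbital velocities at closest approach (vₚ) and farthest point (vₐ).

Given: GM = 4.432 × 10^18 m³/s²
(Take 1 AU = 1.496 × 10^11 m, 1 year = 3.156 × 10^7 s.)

Convert to SI: rₚ = 0.01809 AU = 2.70626e+09 m; rₐ = 0.2602 AU = 3.89259e+10 m.
Use the vis-viva equation v² = GM(2/r − 1/a) with a = (rₚ + rₐ)/2 = (2.70626e+09 + 3.89259e+10)/2 = 2.08161e+10 m.
vₚ = √(GM · (2/rₚ − 1/a)) = √(4.432e+18 · (2/2.70626e+09 − 1/2.08161e+10)) m/s ≈ 5.534e+04 m/s = 11.67 AU/year.
vₐ = √(GM · (2/rₐ − 1/a)) = √(4.432e+18 · (2/3.89259e+10 − 1/2.08161e+10)) m/s ≈ 3847 m/s = 0.8117 AU/year.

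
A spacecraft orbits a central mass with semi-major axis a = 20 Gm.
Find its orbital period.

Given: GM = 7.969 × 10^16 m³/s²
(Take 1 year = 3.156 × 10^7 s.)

Convert to SI: a = 20 Gm = 2e+10 m.
Kepler's third law: T = 2π √(a³ / GM).
Substituting a = 2e+10 m and GM = 7.969e+16 m³/s²:
T = 2π √((2e+10)³ / 7.969e+16) s
T ≈ 6.295e+07 s = 1.995 years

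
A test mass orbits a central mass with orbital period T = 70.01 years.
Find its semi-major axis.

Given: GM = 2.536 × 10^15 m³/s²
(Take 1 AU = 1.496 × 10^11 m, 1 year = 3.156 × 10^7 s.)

Convert to SI: T = 70.01 years = 2.20952e+09 s.
Invert Kepler's third law: a = (GM · T² / (4π²))^(1/3).
Substituting T = 2.20952e+09 s and GM = 2.536e+15 m³/s²:
a = (2.536e+15 · (2.20952e+09)² / (4π²))^(1/3) m
a ≈ 6.794e+10 m = 0.4541 AU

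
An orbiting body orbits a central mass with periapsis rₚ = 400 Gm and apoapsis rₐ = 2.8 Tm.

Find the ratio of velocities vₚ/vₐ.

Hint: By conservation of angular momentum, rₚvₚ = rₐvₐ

Convert to SI: rₚ = 400 Gm = 4e+11 m; rₐ = 2.8 Tm = 2.8e+12 m.
Conservation of angular momentum gives rₚvₚ = rₐvₐ, so vₚ/vₐ = rₐ/rₚ.
vₚ/vₐ = 2.8e+12 / 4e+11 ≈ 7.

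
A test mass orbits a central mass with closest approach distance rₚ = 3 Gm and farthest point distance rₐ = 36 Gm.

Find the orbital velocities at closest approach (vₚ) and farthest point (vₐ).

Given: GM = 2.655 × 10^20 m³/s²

Convert to SI: rₚ = 3 Gm = 3e+09 m; rₐ = 36 Gm = 3.6e+10 m.
Use the vis-viva equation v² = GM(2/r − 1/a) with a = (rₚ + rₐ)/2 = (3e+09 + 3.6e+10)/2 = 1.95e+10 m.
vₚ = √(GM · (2/rₚ − 1/a)) = √(2.655e+20 · (2/3e+09 − 1/1.95e+10)) m/s ≈ 4.042e+05 m/s = 404.2 km/s.
vₐ = √(GM · (2/rₐ − 1/a)) = √(2.655e+20 · (2/3.6e+10 − 1/1.95e+10)) m/s ≈ 3.368e+04 m/s = 33.68 km/s.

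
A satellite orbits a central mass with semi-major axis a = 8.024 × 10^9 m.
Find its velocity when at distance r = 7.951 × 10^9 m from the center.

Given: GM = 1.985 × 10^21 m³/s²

Vis-viva: v = √(GM · (2/r − 1/a)).
2/r − 1/a = 2/7.951e+09 − 1/8.024e+09 = 1.26915e-10 m⁻¹.
v = √(1.985e+21 · 1.26915e-10) m/s ≈ 5.019e+05 m/s = 501.9 km/s.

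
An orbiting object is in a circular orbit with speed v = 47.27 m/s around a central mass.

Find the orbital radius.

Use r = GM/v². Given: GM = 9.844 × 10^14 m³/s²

For a circular orbit, v² = GM / r, so r = GM / v².
r = 9.844e+14 / (47.27)² m ≈ 4.406e+11 m = 440.6 Gm.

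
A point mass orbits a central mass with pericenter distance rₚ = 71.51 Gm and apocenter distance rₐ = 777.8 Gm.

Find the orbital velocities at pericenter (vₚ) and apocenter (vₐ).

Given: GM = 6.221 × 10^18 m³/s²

Convert to SI: rₚ = 71.51 Gm = 7.151e+10 m; rₐ = 777.8 Gm = 7.778e+11 m.
Use the vis-viva equation v² = GM(2/r − 1/a) with a = (rₚ + rₐ)/2 = (7.151e+10 + 7.778e+11)/2 = 4.24655e+11 m.
vₚ = √(GM · (2/rₚ − 1/a)) = √(6.221e+18 · (2/7.151e+10 − 1/4.24655e+11)) m/s ≈ 1.262e+04 m/s = 12.62 km/s.
vₐ = √(GM · (2/rₐ − 1/a)) = √(6.221e+18 · (2/7.778e+11 − 1/4.24655e+11)) m/s ≈ 1161 m/s = 1.161 km/s.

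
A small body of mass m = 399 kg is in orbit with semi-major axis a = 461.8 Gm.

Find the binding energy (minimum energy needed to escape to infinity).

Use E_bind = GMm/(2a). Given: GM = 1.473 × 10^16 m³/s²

Convert to SI: a = 461.8 Gm = 4.618e+11 m.
Total orbital energy is E = −GMm/(2a); binding energy is E_bind = −E = GMm/(2a).
E_bind = 1.473e+16 · 399 / (2 · 4.618e+11) J ≈ 6.363e+06 J = 6.363 MJ.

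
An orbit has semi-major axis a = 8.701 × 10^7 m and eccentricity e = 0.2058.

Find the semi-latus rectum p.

p = a (1 − e²).
p = 8.701e+07 · (1 − (0.2058)²) = 8.701e+07 · 0.957646 ≈ 8.332e+07 m = 8.332 × 10^7 m.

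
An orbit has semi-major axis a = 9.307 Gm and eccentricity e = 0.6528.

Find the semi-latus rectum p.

Convert to SI: a = 9.307 Gm = 9.307e+09 m.
p = a (1 − e²).
p = 9.307e+09 · (1 − (0.6528)²) = 9.307e+09 · 0.573852 ≈ 5.341e+09 m = 5.341 Gm.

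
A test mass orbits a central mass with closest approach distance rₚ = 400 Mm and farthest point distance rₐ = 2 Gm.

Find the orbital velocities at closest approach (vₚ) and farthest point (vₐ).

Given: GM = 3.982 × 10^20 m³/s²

Convert to SI: rₚ = 400 Mm = 4e+08 m; rₐ = 2 Gm = 2e+09 m.
Use the vis-viva equation v² = GM(2/r − 1/a) with a = (rₚ + rₐ)/2 = (4e+08 + 2e+09)/2 = 1.2e+09 m.
vₚ = √(GM · (2/rₚ − 1/a)) = √(3.982e+20 · (2/4e+08 − 1/1.2e+09)) m/s ≈ 1.288e+06 m/s = 1288 km/s.
vₐ = √(GM · (2/rₐ − 1/a)) = √(3.982e+20 · (2/2e+09 − 1/1.2e+09)) m/s ≈ 2.576e+05 m/s = 257.6 km/s.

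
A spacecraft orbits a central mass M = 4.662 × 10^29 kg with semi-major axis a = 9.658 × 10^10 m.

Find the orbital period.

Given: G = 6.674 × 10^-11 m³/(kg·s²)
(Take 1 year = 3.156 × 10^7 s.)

GM = G · M = 6.674e-11 · 4.662e+29 = 3.11142e+19 m³/s².
Kepler's third law: T = 2π √(a³ / GM).
Substituting a = 9.658e+10 m and GM = 3.11142e+19 m³/s²:
T = 2π √((9.658e+10)³ / 3.11142e+19) s
T ≈ 3.381e+07 s = 1.071 years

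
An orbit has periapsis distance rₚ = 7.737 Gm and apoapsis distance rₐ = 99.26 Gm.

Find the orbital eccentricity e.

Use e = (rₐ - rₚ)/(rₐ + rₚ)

Convert to SI: rₚ = 7.737 Gm = 7.737e+09 m; rₐ = 99.26 Gm = 9.926e+10 m.
e = (rₐ − rₚ) / (rₐ + rₚ).
e = (9.926e+10 − 7.737e+09) / (9.926e+10 + 7.737e+09) = 9.1523e+10 / 1.06997e+11 ≈ 0.8554.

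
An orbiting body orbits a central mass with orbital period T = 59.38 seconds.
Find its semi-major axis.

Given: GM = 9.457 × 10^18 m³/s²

Invert Kepler's third law: a = (GM · T² / (4π²))^(1/3).
Substituting T = 59.38 s and GM = 9.457e+18 m³/s²:
a = (9.457e+18 · (59.38)² / (4π²))^(1/3) m
a ≈ 9.453e+06 m = 9.453 × 10^6 m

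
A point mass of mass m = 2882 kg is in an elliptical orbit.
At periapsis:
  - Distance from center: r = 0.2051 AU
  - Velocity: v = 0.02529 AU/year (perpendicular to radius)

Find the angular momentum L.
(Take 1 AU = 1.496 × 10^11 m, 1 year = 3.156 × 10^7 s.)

Convert to SI: r = 0.2051 AU = 3.0683e+10 m; v = 0.02529 AU/year = 119.879 m/s.
Since v is perpendicular to r, L = m · v · r.
L = 2882 · 119.879 · 3.0683e+10 kg·m²/s ≈ 1.06e+16 kg·m²/s.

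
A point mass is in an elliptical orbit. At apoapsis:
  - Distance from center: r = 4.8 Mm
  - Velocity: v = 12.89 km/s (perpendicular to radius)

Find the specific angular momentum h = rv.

Convert to SI: r = 4.8 Mm = 4.8e+06 m; v = 12.89 km/s = 12890 m/s.
With v perpendicular to r, h = r · v.
h = 4.8e+06 · 12890 m²/s ≈ 6.187e+10 m²/s.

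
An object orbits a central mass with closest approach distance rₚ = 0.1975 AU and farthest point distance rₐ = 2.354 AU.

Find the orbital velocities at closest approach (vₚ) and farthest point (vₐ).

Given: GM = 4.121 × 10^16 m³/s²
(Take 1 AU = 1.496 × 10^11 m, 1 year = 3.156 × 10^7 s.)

Convert to SI: rₚ = 0.1975 AU = 2.9546e+10 m; rₐ = 2.354 AU = 3.52158e+11 m.
Use the vis-viva equation v² = GM(2/r − 1/a) with a = (rₚ + rₐ)/2 = (2.9546e+10 + 3.52158e+11)/2 = 1.90852e+11 m.
vₚ = √(GM · (2/rₚ − 1/a)) = √(4.121e+16 · (2/2.9546e+10 − 1/1.90852e+11)) m/s ≈ 1604 m/s = 0.3384 AU/year.
vₐ = √(GM · (2/rₐ − 1/a)) = √(4.121e+16 · (2/3.52158e+11 − 1/1.90852e+11)) m/s ≈ 134.6 m/s = 0.02839 AU/year.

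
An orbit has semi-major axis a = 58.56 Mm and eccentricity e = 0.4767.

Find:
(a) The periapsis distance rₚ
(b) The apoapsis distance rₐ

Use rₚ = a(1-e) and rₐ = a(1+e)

Convert to SI: a = 58.56 Mm = 5.856e+07 m.
(a) rₚ = a(1 − e) = 5.856e+07 · (1 − 0.4767) = 5.856e+07 · 0.5233 ≈ 3.064e+07 m = 30.64 Mm.
(b) rₐ = a(1 + e) = 5.856e+07 · (1 + 0.4767) = 5.856e+07 · 1.4767 ≈ 8.648e+07 m = 86.48 Mm.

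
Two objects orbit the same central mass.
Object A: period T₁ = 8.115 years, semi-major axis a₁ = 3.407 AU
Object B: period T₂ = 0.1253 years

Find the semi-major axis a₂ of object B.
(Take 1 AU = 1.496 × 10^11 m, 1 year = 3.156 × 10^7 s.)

Convert to SI: T₁ = 8.115 years = 2.56109e+08 s; a₁ = 3.407 AU = 5.09687e+11 m; T₂ = 0.1253 years = 3.95447e+06 s.
Kepler's third law: (T₁/T₂)² = (a₁/a₂)³ ⇒ a₂ = a₁ · (T₂/T₁)^(2/3).
T₂/T₁ = 3.95447e+06 / 2.56109e+08 = 0.0154405.
a₂ = 5.09687e+11 · (0.0154405)^(2/3) m ≈ 3.16e+10 m = 0.2113 AU.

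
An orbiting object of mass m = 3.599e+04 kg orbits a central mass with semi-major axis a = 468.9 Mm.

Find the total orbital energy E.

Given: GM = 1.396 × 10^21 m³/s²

Convert to SI: a = 468.9 Mm = 4.689e+08 m.
E = −GMm / (2a).
E = −1.396e+21 · 3.599e+04 / (2 · 4.689e+08) J ≈ -5.357e+16 J = -53.57 PJ.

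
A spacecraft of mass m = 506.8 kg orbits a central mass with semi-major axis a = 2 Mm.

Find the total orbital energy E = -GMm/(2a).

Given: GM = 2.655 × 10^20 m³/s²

Convert to SI: a = 2 Mm = 2e+06 m.
E = −GMm / (2a).
E = −2.655e+20 · 506.8 / (2 · 2e+06) J ≈ -3.364e+16 J = -33.64 PJ.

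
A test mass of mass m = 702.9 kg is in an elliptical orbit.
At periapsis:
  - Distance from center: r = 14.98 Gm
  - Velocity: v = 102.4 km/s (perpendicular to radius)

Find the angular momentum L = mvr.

Convert to SI: r = 14.98 Gm = 1.498e+10 m; v = 102.4 km/s = 102400 m/s.
Since v is perpendicular to r, L = m · v · r.
L = 702.9 · 102400 · 1.498e+10 kg·m²/s ≈ 1.078e+18 kg·m²/s.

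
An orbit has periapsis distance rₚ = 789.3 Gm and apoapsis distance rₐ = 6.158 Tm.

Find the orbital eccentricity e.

Convert to SI: rₚ = 789.3 Gm = 7.893e+11 m; rₐ = 6.158 Tm = 6.158e+12 m.
e = (rₐ − rₚ) / (rₐ + rₚ).
e = (6.158e+12 − 7.893e+11) / (6.158e+12 + 7.893e+11) = 5.3687e+12 / 6.9473e+12 ≈ 0.7728.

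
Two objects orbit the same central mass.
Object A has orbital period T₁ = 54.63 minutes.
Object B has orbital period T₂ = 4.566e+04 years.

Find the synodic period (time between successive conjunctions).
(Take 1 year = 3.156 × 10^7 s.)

Convert to SI: T₁ = 54.63 minutes = 3277.8 s; T₂ = 4.566e+04 years = 1.44103e+12 s.
T_syn = |T₁ · T₂ / (T₁ − T₂)|.
T_syn = |3277.8 · 1.44103e+12 / (3277.8 − 1.44103e+12)| s ≈ 3278 s = 54.63 minutes.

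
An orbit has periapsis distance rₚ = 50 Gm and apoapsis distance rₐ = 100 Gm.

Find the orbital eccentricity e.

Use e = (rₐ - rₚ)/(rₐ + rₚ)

Convert to SI: rₚ = 50 Gm = 5e+10 m; rₐ = 100 Gm = 1e+11 m.
e = (rₐ − rₚ) / (rₐ + rₚ).
e = (1e+11 − 5e+10) / (1e+11 + 5e+10) = 5e+10 / 1.5e+11 ≈ 0.3333.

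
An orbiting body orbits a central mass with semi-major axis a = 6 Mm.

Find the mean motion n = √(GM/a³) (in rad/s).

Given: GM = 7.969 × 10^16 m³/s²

Convert to SI: a = 6 Mm = 6e+06 m.
n = √(GM / a³).
n = √(7.969e+16 / (6e+06)³) rad/s ≈ 0.01921 rad/s.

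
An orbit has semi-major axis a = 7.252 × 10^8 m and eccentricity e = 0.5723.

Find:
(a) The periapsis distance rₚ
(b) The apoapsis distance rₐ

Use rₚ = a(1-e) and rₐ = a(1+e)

(a) rₚ = a(1 − e) = 7.252e+08 · (1 − 0.5723) = 7.252e+08 · 0.4277 ≈ 3.102e+08 m = 3.102 × 10^8 m.
(b) rₐ = a(1 + e) = 7.252e+08 · (1 + 0.5723) = 7.252e+08 · 1.5723 ≈ 1.14e+09 m = 1.14 × 10^9 m.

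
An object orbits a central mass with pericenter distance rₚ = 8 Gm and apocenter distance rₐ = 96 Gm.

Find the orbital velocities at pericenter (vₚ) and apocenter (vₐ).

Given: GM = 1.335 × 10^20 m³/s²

Convert to SI: rₚ = 8 Gm = 8e+09 m; rₐ = 96 Gm = 9.6e+10 m.
Use the vis-viva equation v² = GM(2/r − 1/a) with a = (rₚ + rₐ)/2 = (8e+09 + 9.6e+10)/2 = 5.2e+10 m.
vₚ = √(GM · (2/rₚ − 1/a)) = √(1.335e+20 · (2/8e+09 − 1/5.2e+10)) m/s ≈ 1.755e+05 m/s = 175.5 km/s.
vₐ = √(GM · (2/rₐ − 1/a)) = √(1.335e+20 · (2/9.6e+10 − 1/5.2e+10)) m/s ≈ 1.463e+04 m/s = 14.63 km/s.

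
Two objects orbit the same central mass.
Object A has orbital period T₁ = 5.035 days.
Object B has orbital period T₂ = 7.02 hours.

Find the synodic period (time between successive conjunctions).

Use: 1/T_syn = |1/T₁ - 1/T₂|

Convert to SI: T₁ = 5.035 days = 435024 s; T₂ = 7.02 hours = 25272 s.
T_syn = |T₁ · T₂ / (T₁ − T₂)|.
T_syn = |435024 · 25272 / (435024 − 25272)| s ≈ 2.683e+04 s = 7.453 hours.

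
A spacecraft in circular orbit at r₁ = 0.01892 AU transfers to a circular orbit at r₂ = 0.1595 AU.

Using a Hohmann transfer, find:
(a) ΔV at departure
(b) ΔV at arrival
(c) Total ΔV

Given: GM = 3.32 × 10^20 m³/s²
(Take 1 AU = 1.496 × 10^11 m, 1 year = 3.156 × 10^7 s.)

Convert to SI: r₁ = 0.01892 AU = 2.83043e+09 m; r₂ = 0.1595 AU = 2.38612e+10 m.
Transfer semi-major axis: a_t = (r₁ + r₂)/2 = (2.83043e+09 + 2.38612e+10)/2 = 1.33458e+10 m.
Circular speeds: v₁ = √(GM/r₁) = 342486 m/s, v₂ = √(GM/r₂) = 117957 m/s.
Transfer speeds (vis-viva v² = GM(2/r − 1/a_t)): v₁ᵗ = 457948 m/s, v₂ᵗ = 54322.1 m/s.
(a) ΔV₁ = |v₁ᵗ − v₁| ≈ 1.155e+05 m/s = 24.36 AU/year.
(b) ΔV₂ = |v₂ − v₂ᵗ| ≈ 6.363e+04 m/s = 13.42 AU/year.
(c) ΔV_total = ΔV₁ + ΔV₂ ≈ 1.791e+05 m/s = 37.78 AU/year.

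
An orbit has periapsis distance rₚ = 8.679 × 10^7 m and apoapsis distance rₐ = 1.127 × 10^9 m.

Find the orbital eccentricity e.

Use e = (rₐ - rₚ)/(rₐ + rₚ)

e = (rₐ − rₚ) / (rₐ + rₚ).
e = (1.127e+09 − 8.679e+07) / (1.127e+09 + 8.679e+07) = 1.04021e+09 / 1.21379e+09 ≈ 0.857.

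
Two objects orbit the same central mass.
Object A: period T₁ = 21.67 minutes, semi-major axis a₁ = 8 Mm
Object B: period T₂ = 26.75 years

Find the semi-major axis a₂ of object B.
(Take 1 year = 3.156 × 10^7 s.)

Convert to SI: T₁ = 21.67 minutes = 1300.2 s; a₁ = 8 Mm = 8e+06 m; T₂ = 26.75 years = 8.4423e+08 s.
Kepler's third law: (T₁/T₂)² = (a₁/a₂)³ ⇒ a₂ = a₁ · (T₂/T₁)^(2/3).
T₂/T₁ = 8.4423e+08 / 1300.2 = 649308.
a₂ = 8e+06 · (649308)^(2/3) m ≈ 5.999e+10 m = 59.99 Gm.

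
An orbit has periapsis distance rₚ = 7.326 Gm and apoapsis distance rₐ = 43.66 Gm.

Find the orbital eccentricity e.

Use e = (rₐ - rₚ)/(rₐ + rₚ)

Convert to SI: rₚ = 7.326 Gm = 7.326e+09 m; rₐ = 43.66 Gm = 4.366e+10 m.
e = (rₐ − rₚ) / (rₐ + rₚ).
e = (4.366e+10 − 7.326e+09) / (4.366e+10 + 7.326e+09) = 3.6334e+10 / 5.0986e+10 ≈ 0.7126.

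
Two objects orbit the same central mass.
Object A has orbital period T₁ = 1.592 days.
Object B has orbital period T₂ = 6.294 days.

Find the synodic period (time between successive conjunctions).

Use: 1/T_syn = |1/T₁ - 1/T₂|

Convert to SI: T₁ = 1.592 days = 137549 s; T₂ = 6.294 days = 543802 s.
T_syn = |T₁ · T₂ / (T₁ − T₂)|.
T_syn = |137549 · 543802 / (137549 − 543802)| s ≈ 1.841e+05 s = 2.131 days.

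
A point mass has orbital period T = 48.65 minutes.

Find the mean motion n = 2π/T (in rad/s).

Convert to SI: T = 48.65 minutes = 2919 s.
n = 2π / T.
n = 2π / 2919 s ≈ 0.002153 rad/s.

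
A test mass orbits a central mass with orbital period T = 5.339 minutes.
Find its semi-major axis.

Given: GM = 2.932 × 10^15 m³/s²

Convert to SI: T = 5.339 minutes = 320.34 s.
Invert Kepler's third law: a = (GM · T² / (4π²))^(1/3).
Substituting T = 320.34 s and GM = 2.932e+15 m³/s²:
a = (2.932e+15 · (320.34)² / (4π²))^(1/3) m
a ≈ 1.968e+06 m = 1.968 Mm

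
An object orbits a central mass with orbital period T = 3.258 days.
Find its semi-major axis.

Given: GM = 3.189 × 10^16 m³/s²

Convert to SI: T = 3.258 days = 281491 s.
Invert Kepler's third law: a = (GM · T² / (4π²))^(1/3).
Substituting T = 281491 s and GM = 3.189e+16 m³/s²:
a = (3.189e+16 · (281491)² / (4π²))^(1/3) m
a ≈ 4e+08 m = 400 Mm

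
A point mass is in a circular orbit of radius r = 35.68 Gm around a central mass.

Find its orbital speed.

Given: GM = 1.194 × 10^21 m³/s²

Convert to SI: r = 35.68 Gm = 3.568e+10 m.
For a circular orbit, gravity supplies the centripetal force, so v = √(GM / r).
v = √(1.194e+21 / 3.568e+10) m/s ≈ 1.829e+05 m/s = 182.9 km/s.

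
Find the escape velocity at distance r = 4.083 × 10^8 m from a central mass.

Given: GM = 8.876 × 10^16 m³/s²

Escape velocity comes from setting total energy to zero: ½v² − GM/r = 0 ⇒ v_esc = √(2GM / r).
v_esc = √(2 · 8.876e+16 / 4.083e+08) m/s ≈ 2.085e+04 m/s = 20.85 km/s.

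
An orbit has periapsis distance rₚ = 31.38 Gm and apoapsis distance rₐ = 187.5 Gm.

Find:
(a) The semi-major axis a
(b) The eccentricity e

Convert to SI: rₚ = 31.38 Gm = 3.138e+10 m; rₐ = 187.5 Gm = 1.875e+11 m.
(a) a = (rₚ + rₐ) / 2 = (3.138e+10 + 1.875e+11) / 2 ≈ 1.094e+11 m = 109.4 Gm.
(b) e = (rₐ − rₚ) / (rₐ + rₚ) = (1.875e+11 − 3.138e+10) / (1.875e+11 + 3.138e+10) ≈ 0.7133.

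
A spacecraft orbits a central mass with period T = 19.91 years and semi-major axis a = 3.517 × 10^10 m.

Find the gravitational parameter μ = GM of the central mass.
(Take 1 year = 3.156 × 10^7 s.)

Convert to SI: T = 19.91 years = 6.2836e+08 s.
GM = 4π² · a³ / T².
GM = 4π² · (3.517e+10)³ / (6.2836e+08)² m³/s² ≈ 4.35e+15 m³/s² = 4.35 × 10^15 m³/s².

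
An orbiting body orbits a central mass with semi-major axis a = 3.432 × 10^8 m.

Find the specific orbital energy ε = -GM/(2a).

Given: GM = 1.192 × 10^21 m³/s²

ε = −GM / (2a).
ε = −1.192e+21 / (2 · 3.432e+08) J/kg ≈ -1.737e+12 J/kg = -1737 GJ/kg.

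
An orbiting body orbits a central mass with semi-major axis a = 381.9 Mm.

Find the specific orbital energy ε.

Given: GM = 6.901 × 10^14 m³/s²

Convert to SI: a = 381.9 Mm = 3.819e+08 m.
ε = −GM / (2a).
ε = −6.901e+14 / (2 · 3.819e+08) J/kg ≈ -9.035e+05 J/kg = -903.5 kJ/kg.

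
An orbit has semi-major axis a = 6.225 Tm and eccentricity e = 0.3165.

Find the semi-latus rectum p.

Convert to SI: a = 6.225 Tm = 6.225e+12 m.
p = a (1 − e²).
p = 6.225e+12 · (1 − (0.3165)²) = 6.225e+12 · 0.899828 ≈ 5.601e+12 m = 5.601 Tm.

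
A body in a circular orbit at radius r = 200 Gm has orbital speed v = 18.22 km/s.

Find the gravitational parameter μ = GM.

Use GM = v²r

Convert to SI: r = 200 Gm = 2e+11 m; v = 18.22 km/s = 18220 m/s.
For a circular orbit v² = GM/r, so GM = v² · r.
GM = (18220)² · 2e+11 m³/s² ≈ 6.639e+19 m³/s² = 6.639 × 10^19 m³/s².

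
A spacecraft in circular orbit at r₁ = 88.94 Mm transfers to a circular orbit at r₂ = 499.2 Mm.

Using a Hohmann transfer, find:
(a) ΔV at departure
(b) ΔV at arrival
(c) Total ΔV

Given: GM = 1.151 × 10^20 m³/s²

Convert to SI: r₁ = 88.94 Mm = 8.894e+07 m; r₂ = 499.2 Mm = 4.992e+08 m.
Transfer semi-major axis: a_t = (r₁ + r₂)/2 = (8.894e+07 + 4.992e+08)/2 = 2.9407e+08 m.
Circular speeds: v₁ = √(GM/r₁) = 1.1376e+06 m/s, v₂ = √(GM/r₂) = 480176 m/s.
Transfer speeds (vis-viva v² = GM(2/r − 1/a_t)): v₁ᵗ = 1.48218e+06 m/s, v₂ᵗ = 264073 m/s.
(a) ΔV₁ = |v₁ᵗ − v₁| ≈ 3.446e+05 m/s = 344.6 km/s.
(b) ΔV₂ = |v₂ − v₂ᵗ| ≈ 2.161e+05 m/s = 216.1 km/s.
(c) ΔV_total = ΔV₁ + ΔV₂ ≈ 5.607e+05 m/s = 560.7 km/s.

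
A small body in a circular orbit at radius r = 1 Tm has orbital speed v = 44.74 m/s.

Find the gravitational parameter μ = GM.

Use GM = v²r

Convert to SI: r = 1 Tm = 1e+12 m.
For a circular orbit v² = GM/r, so GM = v² · r.
GM = (44.74)² · 1e+12 m³/s² ≈ 2.002e+15 m³/s² = 2.002 × 10^15 m³/s².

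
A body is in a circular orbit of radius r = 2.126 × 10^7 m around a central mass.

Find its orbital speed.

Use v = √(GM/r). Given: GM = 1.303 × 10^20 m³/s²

For a circular orbit, gravity supplies the centripetal force, so v = √(GM / r).
v = √(1.303e+20 / 2.126e+07) m/s ≈ 2.476e+06 m/s = 2476 km/s.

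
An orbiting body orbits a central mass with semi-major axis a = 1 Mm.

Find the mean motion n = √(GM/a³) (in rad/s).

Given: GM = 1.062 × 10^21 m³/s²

Convert to SI: a = 1 Mm = 1e+06 m.
n = √(GM / a³).
n = √(1.062e+21 / (1e+06)³) rad/s ≈ 32.59 rad/s.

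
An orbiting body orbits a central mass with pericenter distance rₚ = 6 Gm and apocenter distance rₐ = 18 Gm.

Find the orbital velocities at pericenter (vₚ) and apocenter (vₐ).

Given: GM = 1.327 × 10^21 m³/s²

Convert to SI: rₚ = 6 Gm = 6e+09 m; rₐ = 18 Gm = 1.8e+10 m.
Use the vis-viva equation v² = GM(2/r − 1/a) with a = (rₚ + rₐ)/2 = (6e+09 + 1.8e+10)/2 = 1.2e+10 m.
vₚ = √(GM · (2/rₚ − 1/a)) = √(1.327e+21 · (2/6e+09 − 1/1.2e+10)) m/s ≈ 5.76e+05 m/s = 576 km/s.
vₐ = √(GM · (2/rₐ − 1/a)) = √(1.327e+21 · (2/1.8e+10 − 1/1.2e+10)) m/s ≈ 1.92e+05 m/s = 192 km/s.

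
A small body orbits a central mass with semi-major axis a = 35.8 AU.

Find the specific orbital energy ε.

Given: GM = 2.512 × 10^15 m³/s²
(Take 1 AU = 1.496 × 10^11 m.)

Convert to SI: a = 35.8 AU = 5.35568e+12 m.
ε = −GM / (2a).
ε = −2.512e+15 / (2 · 5.35568e+12) J/kg ≈ -234.5 J/kg = -234.5 J/kg.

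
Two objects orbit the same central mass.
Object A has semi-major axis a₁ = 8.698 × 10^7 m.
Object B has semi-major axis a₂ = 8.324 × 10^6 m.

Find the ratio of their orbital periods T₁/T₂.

From Kepler's third law, (T₁/T₂)² = (a₁/a₂)³, so T₁/T₂ = (a₁/a₂)^(3/2).
a₁/a₂ = 8.698e+07 / 8.324e+06 = 10.4493.
T₁/T₂ = (10.4493)^(3/2) ≈ 33.78.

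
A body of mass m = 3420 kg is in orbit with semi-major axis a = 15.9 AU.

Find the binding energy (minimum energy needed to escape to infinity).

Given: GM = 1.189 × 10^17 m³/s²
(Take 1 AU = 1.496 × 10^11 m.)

Convert to SI: a = 15.9 AU = 2.37864e+12 m.
Total orbital energy is E = −GMm/(2a); binding energy is E_bind = −E = GMm/(2a).
E_bind = 1.189e+17 · 3420 / (2 · 2.37864e+12) J ≈ 8.548e+07 J = 85.48 MJ.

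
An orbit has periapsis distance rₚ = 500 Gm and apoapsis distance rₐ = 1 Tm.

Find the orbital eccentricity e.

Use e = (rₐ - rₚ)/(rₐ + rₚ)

Convert to SI: rₚ = 500 Gm = 5e+11 m; rₐ = 1 Tm = 1e+12 m.
e = (rₐ − rₚ) / (rₐ + rₚ).
e = (1e+12 − 5e+11) / (1e+12 + 5e+11) = 5e+11 / 1.5e+12 ≈ 0.3333.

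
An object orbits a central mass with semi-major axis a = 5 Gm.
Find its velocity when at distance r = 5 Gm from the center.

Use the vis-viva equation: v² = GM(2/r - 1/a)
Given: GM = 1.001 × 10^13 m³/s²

Convert to SI: a = 5 Gm = 5e+09 m; r = 5 Gm = 5e+09 m.
Vis-viva: v = √(GM · (2/r − 1/a)).
2/r − 1/a = 2/5e+09 − 1/5e+09 = 2e-10 m⁻¹.
v = √(1.001e+13 · 2e-10) m/s ≈ 44.74 m/s = 44.74 m/s.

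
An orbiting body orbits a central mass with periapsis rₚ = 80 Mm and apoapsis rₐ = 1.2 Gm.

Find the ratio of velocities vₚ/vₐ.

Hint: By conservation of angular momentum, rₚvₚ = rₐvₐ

Convert to SI: rₚ = 80 Mm = 8e+07 m; rₐ = 1.2 Gm = 1.2e+09 m.
Conservation of angular momentum gives rₚvₚ = rₐvₐ, so vₚ/vₐ = rₐ/rₚ.
vₚ/vₐ = 1.2e+09 / 8e+07 ≈ 15.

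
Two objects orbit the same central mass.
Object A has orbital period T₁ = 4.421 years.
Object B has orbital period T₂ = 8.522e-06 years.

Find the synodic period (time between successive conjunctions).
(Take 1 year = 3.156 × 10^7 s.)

Convert to SI: T₁ = 4.421 years = 1.39527e+08 s; T₂ = 8.522e-06 years = 268.954 s.
T_syn = |T₁ · T₂ / (T₁ − T₂)|.
T_syn = |1.39527e+08 · 268.954 / (1.39527e+08 − 268.954)| s ≈ 269 s = 8.522e-06 years.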